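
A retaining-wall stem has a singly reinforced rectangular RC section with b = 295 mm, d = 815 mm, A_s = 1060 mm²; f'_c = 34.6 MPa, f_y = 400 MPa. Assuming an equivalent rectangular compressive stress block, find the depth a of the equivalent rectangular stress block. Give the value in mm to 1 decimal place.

T = A_s f_y = 1060 × 400 = 424000 N = 424 kN.
Setting C = 0.85 f'_c a b equal to T: a = 424000/(0.85 × 34.6 × 295) = 48.9 mm.

a ≈ 48.9 mm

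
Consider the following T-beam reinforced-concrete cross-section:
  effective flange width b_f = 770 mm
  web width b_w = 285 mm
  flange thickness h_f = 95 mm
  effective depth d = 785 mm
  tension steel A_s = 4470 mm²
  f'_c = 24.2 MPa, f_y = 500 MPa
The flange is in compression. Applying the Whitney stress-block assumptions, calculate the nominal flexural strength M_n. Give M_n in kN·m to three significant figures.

M_n ≈ 1570 kN·m

Tension: T = A_s f_y = 4470 × 500 = 2235000 N.
Try a within the flange: a = T/(0.85 f'_c b_f) = 2235000/(0.85 × 24.2 × 770) = 141.11 mm.
a = 141.11 > h_f = 95 mm: the block extends into the web. Split into flange-overhang and web parts.
C_f = 0.85 f'_c (b_f − b_w) h_f = 0.85 × 24.2 × (770 − 285) × 95 = 947763 N.
Remaining web compression depth: a_w = (T − C_f)/(0.85 f'_c b_w) = (2235000 − 947763)/(0.85 × 24.2 × 285) = 219.57 mm.
M_n = C_f(d − h_f/2) + (T − C_f)(d − a_w/2) = 947763 × (785 − 47.5) + 1287237 × (785 − 109.785) = 698.98 + 869.16 = 1568.14 × 10⁶ N·mm.
M_n = 1568.14 kN·m.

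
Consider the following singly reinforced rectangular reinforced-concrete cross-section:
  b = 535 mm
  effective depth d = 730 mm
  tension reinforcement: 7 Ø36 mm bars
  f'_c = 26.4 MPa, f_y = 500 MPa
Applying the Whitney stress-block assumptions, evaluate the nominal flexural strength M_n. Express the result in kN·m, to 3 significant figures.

A_s = 7 × 1018 = 7126 mm².
T = A_s f_y = 7126 × 500 = 3563000 N = 3563 kN.
From C = T: a = T/(0.85 f'_c b) = 3563000/(0.85 × 26.4 × 535) = 296.78 mm.
M_n = T(d − a/2) = 3563 kN × (730 − 148.39) mm = 2072.28 kN·m.

M_n ≈ 2070 kN·m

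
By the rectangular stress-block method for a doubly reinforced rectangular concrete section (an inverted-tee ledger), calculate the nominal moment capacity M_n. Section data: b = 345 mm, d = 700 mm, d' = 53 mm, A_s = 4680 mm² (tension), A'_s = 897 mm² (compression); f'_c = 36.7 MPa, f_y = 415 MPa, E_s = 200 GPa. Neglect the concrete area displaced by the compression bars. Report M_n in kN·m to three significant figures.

M_n ≈ 1230 kN·m

Assume both tension and compression steel yield.
Net tension couple steel: A_s − A'_s = 3783 mm².
a = (A_s − A'_s) f_y / (0.85 f'_c b) = 1569945/(0.85 × 36.7 × 345) = 145.87 mm.
c = a/β₁ = 145.87/0.788 = 185.11 mm; ε'_s = 0.003(c − d')/c = 0.0021 ≥ f_y/E_s = 0.0021, so compression steel does yield.
M_n = (A_s − A'_s) f_y (d − a/2) + A'_s f_y (d − d') = [1569945 × (700 − 72.935) + 372255 × (700 − 53)] × 10⁻⁶ = 984.46 + 240.85 = 1225.31 kN·m.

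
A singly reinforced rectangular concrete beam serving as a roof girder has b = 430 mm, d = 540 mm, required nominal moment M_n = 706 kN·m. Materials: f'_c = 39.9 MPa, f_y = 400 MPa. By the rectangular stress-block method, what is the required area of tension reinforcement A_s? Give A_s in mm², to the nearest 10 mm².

A_s ≈ 3600 mm²

With M_n = 0.85 f'_c a b (d − a/2), solve the quadratic for a:
a = d − √(d² − 2M_n/(0.85 f'_c b)) = 540 − √(540² − 2 × 706×10⁶/(0.85 × 39.9 × 430)) = 98.66 mm.
A_s = 0.85 f'_c a b / f_y = 0.85 × 39.9 × 98.66 × 430 / 400 = 3597.0 mm².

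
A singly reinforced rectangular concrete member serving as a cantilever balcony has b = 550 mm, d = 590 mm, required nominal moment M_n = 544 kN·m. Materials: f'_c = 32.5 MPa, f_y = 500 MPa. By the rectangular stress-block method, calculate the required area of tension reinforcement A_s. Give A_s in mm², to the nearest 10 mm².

With M_n = 0.85 f'_c a b (d − a/2), solve the quadratic for a:
a = d − √(d² − 2M_n/(0.85 f'_c b)) = 590 − √(590² − 2 × 544×10⁶/(0.85 × 32.5 × 550)) = 64.18 mm.
A_s = 0.85 f'_c a b / f_y = 0.85 × 32.5 × 64.18 × 550 / 500 = 1950.3 mm².

A_s ≈ 1950 mm²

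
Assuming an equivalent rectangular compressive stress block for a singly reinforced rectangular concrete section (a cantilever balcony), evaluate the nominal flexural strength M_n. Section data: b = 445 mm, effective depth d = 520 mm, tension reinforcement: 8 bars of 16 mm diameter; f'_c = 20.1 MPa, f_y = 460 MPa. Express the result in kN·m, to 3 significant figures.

A_s = 8 × 201 = 1608 mm².
T = A_s f_y = 1608 × 460 = 739680 N = 739.68 kN.
From C = T: a = T/(0.85 f'_c b) = 739680/(0.85 × 20.1 × 445) = 97.29 mm.
M_n = T(d − a/2) = 739.68 kN × (520 − 48.645) mm = 348.65 kN·m.

M_n ≈ 349 kN·m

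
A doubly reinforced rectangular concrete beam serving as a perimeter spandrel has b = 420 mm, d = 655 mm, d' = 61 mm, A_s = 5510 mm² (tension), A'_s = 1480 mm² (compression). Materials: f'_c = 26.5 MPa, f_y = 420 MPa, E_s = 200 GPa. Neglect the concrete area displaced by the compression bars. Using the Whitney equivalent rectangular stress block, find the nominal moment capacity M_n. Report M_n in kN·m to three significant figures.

Assume both tension and compression steel yield.
Net tension couple steel: A_s − A'_s = 4030 mm².
a = (A_s − A'_s) f_y / (0.85 f'_c b) = 1692600/(0.85 × 26.5 × 420) = 178.91 mm.
c = a/β₁ = 178.91/0.85 = 210.48 mm; ε'_s = 0.003(c − d')/c = 0.0021 ≥ f_y/E_s = 0.0021, so compression steel does yield.
M_n = (A_s − A'_s) f_y (d − a/2) + A'_s f_y (d − d') = [1692600 × (655 − 89.455) + 621600 × (655 − 61)] × 10⁻⁶ = 957.24 + 369.23 = 1326.47 kN·m.

M_n ≈ 1330 kN·m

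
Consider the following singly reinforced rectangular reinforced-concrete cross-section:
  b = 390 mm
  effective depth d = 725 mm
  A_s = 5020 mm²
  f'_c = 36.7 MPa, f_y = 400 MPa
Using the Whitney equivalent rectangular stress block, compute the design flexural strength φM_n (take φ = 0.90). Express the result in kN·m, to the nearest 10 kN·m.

T = A_s f_y = 5020 × 400 = 2008000 N = 2008 kN.
From C = T: a = T/(0.85 f'_c b) = 2008000/(0.85 × 36.7 × 390) = 165.05 mm.
M_n = T(d − a/2) = 2008 kN × (725 − 82.525) mm = 1290.09 kN·m.
φM_n = 0.90 × 1290.09 = 1161.08 kN·m.

φM_n ≈ 1160 kN·m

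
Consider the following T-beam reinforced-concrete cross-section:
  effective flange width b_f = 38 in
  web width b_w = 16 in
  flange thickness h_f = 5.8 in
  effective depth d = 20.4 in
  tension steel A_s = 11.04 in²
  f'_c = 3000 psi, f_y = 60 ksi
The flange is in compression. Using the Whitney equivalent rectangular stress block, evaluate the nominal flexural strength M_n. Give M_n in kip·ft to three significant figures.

M_n ≈ 931 kip·ft

Tension: T = A_s f_y = 11.04 × 60 = 662.4 kips.
Try a within the flange: a = T/(0.85 f'_c b_f) = 662.4/(0.85 × 3 × 38) = 6.836 in.
a = 6.836 > h_f = 5.8 in: the block extends into the web. Split into flange-overhang and web parts.
C_f = 0.85 f'_c (b_f − b_w) h_f = 0.85 × 3 × (38 − 16) × 5.8 = 325.4 kips.
Remaining web compression depth: a_w = (T − C_f)/(0.85 f'_c b_w) = (662.4 − 325.4)/(0.85 × 3 × 16) = 8.260 in.
M_n = C_f(d − h_f/2) + (T − C_f)(d − a_w/2) = 325.4 × (20.4 − 2.9) + 337 × (20.4 − 4.13) = 5694.5 + 5483.0 = 11177.5 kip·in.
M_n = 11177.5/12 = 931.46 kip·ft.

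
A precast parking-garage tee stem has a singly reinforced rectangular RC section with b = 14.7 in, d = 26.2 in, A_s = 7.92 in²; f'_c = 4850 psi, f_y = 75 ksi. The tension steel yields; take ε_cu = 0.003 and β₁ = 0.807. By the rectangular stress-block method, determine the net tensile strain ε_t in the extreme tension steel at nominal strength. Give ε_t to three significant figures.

a = A_s f_y/(0.85 f'_c b) = 9.802 in.
β₁ = 0.807, so c = a/β₁ = 9.802/0.807 = 12.146 in.
From the linear strain diagram with ε_cu = 0.003: ε_t = 0.003 (d − c)/c = 0.003 × (26.2 − 12.146)/12.146 = 0.00347.
ε_t < 0.004 — the section is over-reinforced for flexure under ACI limits.

ε_t ≈ 0.00347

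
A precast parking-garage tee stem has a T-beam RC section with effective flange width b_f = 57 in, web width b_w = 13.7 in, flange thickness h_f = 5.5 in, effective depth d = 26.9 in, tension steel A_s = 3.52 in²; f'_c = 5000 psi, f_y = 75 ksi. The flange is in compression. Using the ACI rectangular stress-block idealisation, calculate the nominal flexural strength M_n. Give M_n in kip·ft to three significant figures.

M_n ≈ 580 kip·ft

Tension: T = A_s f_y = 3.52 × 75 = 264 kips.
Try a within the flange: a = T/(0.85 f'_c b_f) = 264/(0.85 × 5 × 57) = 1.090 in.
Since a = 1.090 ≤ h_f = 5.5 in, the stress block lies entirely in the flange; analyse as a rectangular beam of width b_f.
M_n = T(d − a/2) = 264 × (26.9 − 0.545) = 6957.7 kip·in.
M_n = 6957.7/12 = 579.81 kip·ft.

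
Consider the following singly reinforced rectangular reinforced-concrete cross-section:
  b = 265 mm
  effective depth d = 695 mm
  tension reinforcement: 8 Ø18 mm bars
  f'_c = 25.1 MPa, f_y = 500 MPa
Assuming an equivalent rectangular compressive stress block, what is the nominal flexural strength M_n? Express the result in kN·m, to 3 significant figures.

A_s = 8 × 254 = 2032 mm².
T = A_s f_y = 2032 × 500 = 1016000 N = 1016 kN.
From C = T: a = T/(0.85 f'_c b) = 1016000/(0.85 × 25.1 × 265) = 179.70 mm.
M_n = T(d − a/2) = 1016 kN × (695 − 89.85) mm = 614.83 kN·m.

M_n ≈ 615 kN·m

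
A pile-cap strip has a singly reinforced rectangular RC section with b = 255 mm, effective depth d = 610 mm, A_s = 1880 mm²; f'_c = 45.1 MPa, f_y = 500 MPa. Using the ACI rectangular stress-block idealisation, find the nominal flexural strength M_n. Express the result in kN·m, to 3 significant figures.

T = A_s f_y = 1880 × 500 = 940000 N = 940 kN.
From C = T: a = T/(0.85 f'_c b) = 940000/(0.85 × 45.1 × 255) = 96.16 mm.
M_n = T(d − a/2) = 940 kN × (610 − 48.08) mm = 528.20 kN·m.

M_n ≈ 528 kN·m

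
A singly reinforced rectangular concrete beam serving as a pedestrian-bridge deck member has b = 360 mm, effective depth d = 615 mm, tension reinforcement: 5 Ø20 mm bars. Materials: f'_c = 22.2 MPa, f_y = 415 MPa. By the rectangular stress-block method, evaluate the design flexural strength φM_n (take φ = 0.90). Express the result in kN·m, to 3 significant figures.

φM_n ≈ 333 kN·m

A_s = 5 × 314 = 1570 mm².
T = A_s f_y = 1570 × 415 = 651550 N = 651.55 kN.
From C = T: a = T/(0.85 f'_c b) = 651550/(0.85 × 22.2 × 360) = 95.91 mm.
M_n = T(d − a/2) = 651.55 kN × (615 − 47.955) mm = 369.46 kN·m.
φM_n = 0.90 × 369.46 = 332.51 kN·m.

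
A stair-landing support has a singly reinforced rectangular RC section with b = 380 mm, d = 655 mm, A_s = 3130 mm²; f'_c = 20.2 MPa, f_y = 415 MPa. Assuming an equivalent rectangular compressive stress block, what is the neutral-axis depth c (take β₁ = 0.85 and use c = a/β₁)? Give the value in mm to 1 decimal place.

c ≈ 234.2 mm

T = A_s f_y = 3130 × 415 = 1298950 N = 1298.95 kN.
Setting C = 0.85 f'_c a b equal to T: a = 1298950/(0.85 × 20.2 × 380) = 199.085 mm.
With β₁ = 0.85, c = a/β₁ = 199.085/0.85 = 234.2 mm.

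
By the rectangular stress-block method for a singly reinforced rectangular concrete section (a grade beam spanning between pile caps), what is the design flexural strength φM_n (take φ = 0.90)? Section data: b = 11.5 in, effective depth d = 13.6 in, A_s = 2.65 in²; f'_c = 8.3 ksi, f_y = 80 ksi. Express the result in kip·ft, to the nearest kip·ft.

T = A_s f_y = 2.65 × 80 = 212 kips.
a = T/(0.85 f'_c b) = 212/(0.85 × 8.3 × 11.5) = 2.613 in.
M_n = T(d − a/2) = 212 × (13.6 − 1.3065) = 2606.2 kip·in = 2606.2/12 = 217.18 kip·ft.
φM_n = 0.90 × 217.18 = 195.46 kip·ft.

φM_n ≈ 195 kip·ft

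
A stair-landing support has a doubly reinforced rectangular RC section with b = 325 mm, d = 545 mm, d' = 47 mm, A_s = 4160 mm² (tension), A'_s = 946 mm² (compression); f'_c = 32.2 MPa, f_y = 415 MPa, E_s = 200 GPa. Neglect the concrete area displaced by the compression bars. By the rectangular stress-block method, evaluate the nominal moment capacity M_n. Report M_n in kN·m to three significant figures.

M_n ≈ 822 kN·m

Assume both tension and compression steel yield.
Net tension couple steel: A_s − A'_s = 3214 mm².
a = (A_s − A'_s) f_y / (0.85 f'_c b) = 1333810/(0.85 × 32.2 × 325) = 149.95 mm.
c = a/β₁ = 149.95/0.82 = 182.87 mm; ε'_s = 0.003(c − d')/c = 0.0022 ≥ f_y/E_s = 0.0021, so compression steel does yield.
M_n = (A_s − A'_s) f_y (d − a/2) + A'_s f_y (d − d') = [1333810 × (545 − 74.975) + 392590 × (545 − 47)] × 10⁻⁶ = 626.92 + 195.51 = 822.43 kN·m.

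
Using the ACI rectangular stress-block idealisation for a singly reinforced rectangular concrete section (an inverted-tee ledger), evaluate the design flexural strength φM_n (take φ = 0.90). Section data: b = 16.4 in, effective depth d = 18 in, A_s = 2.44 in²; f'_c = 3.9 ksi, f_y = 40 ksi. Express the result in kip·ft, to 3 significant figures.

φM_n ≈ 125 kip·ft

T = A_s f_y = 2.44 × 40 = 97.6 kips.
a = T/(0.85 f'_c b) = 97.6/(0.85 × 3.9 × 16.4) = 1.795 in.
M_n = T(d − a/2) = 97.6 × (18 − 0.8975) = 1669.2 kip·in = 1669.2/12 = 139.10 kip·ft.
φM_n = 0.90 × 139.10 = 125.19 kip·ft.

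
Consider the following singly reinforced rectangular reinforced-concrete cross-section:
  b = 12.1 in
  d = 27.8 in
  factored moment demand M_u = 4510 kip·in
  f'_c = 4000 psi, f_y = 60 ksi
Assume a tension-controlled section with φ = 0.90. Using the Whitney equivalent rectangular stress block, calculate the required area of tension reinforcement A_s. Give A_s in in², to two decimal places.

A_s ≈ 3.29 in²

M_n = M_u/φ = 4510/0.90 = 5011.11 kip·in.
From M_n = 0.85 f'_c a b (d − a/2):
a = d − √(d² − 2M_n/(0.85 f'_c b)) = 27.8 − √(27.8² − 2 × 5011.11/(0.85 × 4 × 12.1)) = 4.795 in.
A_s = 0.85 f'_c a b / f_y = 0.85 × 4 × 4.795 × 12.1 / 60 = 3.288 in².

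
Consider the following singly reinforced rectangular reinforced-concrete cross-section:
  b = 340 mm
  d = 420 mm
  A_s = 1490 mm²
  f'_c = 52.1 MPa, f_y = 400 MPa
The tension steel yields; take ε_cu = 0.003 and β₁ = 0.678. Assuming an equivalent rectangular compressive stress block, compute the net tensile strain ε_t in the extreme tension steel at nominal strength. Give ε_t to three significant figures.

ε_t ≈ 0.0186

a = A_s f_y/(0.85 f'_c b) = 39.58 mm.
β₁ = 0.678, so c = a/β₁ = 39.58/0.678 = 58.38 mm.
From the linear strain diagram with ε_cu = 0.003: ε_t = 0.003 (d − c)/c = 0.003 × (420 − 58.38)/58.38 = 0.0186.
Since ε_t ≥ 0.005, the section is tension-controlled.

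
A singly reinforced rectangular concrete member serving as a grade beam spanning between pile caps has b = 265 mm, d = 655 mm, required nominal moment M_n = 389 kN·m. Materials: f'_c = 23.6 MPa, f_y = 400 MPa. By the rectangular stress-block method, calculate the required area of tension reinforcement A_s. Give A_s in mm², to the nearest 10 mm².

A_s ≈ 1640 mm²

With M_n = 0.85 f'_c a b (d − a/2), solve the quadratic for a:
a = d − √(d² − 2M_n/(0.85 f'_c b)) = 655 − √(655² − 2 × 389×10⁶/(0.85 × 23.6 × 265)) = 123.33 mm.
A_s = 0.85 f'_c a b / f_y = 0.85 × 23.6 × 123.33 × 265 / 400 = 1639.0 mm².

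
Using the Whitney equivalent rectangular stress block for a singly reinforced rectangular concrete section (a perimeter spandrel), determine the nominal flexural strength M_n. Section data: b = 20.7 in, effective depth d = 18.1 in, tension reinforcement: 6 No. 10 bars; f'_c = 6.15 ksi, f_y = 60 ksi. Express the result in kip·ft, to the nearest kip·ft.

M_n ≈ 609 kip·ft

A_s = 6 × 1.27 = 7.62 in².
T = A_s f_y = 7.62 × 60 = 457.2 kips.
a = T/(0.85 f'_c b) = 457.2/(0.85 × 6.15 × 20.7) = 4.225 in.
M_n = T(d − a/2) = 457.2 × (18.1 − 2.1125) = 7309.5 kip·in = 7309.5/12 = 609.13 kip·ft.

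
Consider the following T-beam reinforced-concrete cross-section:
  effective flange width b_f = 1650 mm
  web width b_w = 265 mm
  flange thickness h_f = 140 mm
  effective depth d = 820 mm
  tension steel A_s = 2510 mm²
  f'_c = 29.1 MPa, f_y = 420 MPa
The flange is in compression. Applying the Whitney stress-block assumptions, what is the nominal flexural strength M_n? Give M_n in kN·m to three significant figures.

M_n ≈ 851 kN·m

Tension: T = A_s f_y = 2510 × 420 = 1054200 N.
Try a within the flange: a = T/(0.85 f'_c b_f) = 1054200/(0.85 × 29.1 × 1650) = 25.83 mm.
Since a = 25.83 ≤ h_f = 140 mm, the stress block lies entirely in the flange; analyse as a rectangular beam of width b_f.
M_n = T(d − a/2) = 1054200 × (820 − 12.915) = 850.83 × 10⁶ N·mm.
M_n = 850.83 kN·m.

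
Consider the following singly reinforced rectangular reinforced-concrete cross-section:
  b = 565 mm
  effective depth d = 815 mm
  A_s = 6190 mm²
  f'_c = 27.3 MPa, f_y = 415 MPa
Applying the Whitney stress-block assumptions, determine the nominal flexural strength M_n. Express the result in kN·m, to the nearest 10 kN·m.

T = A_s f_y = 6190 × 415 = 2568850 N = 2568.85 kN.
From C = T: a = T/(0.85 f'_c b) = 2568850/(0.85 × 27.3 × 565) = 195.93 mm.
M_n = T(d − a/2) = 2568.85 kN × (815 − 97.965) mm = 1841.96 kN·m.

M_n ≈ 1840 kN·m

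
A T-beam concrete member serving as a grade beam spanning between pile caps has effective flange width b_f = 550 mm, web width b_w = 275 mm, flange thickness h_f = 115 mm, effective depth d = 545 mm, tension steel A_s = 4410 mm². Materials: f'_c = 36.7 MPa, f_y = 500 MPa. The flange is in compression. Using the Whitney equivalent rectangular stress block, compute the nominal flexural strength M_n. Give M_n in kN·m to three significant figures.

Tension: T = A_s f_y = 4410 × 500 = 2205000 N.
Try a within the flange: a = T/(0.85 f'_c b_f) = 2205000/(0.85 × 36.7 × 550) = 128.52 mm.
a = 128.52 > h_f = 115 mm: the block extends into the web. Split into flange-overhang and web parts.
C_f = 0.85 f'_c (b_f − b_w) h_f = 0.85 × 36.7 × (550 − 275) × 115 = 986542 N.
Remaining web compression depth: a_w = (T − C_f)/(0.85 f'_c b_w) = (2205000 − 986542)/(0.85 × 36.7 × 275) = 142.03 mm.
M_n = C_f(d − h_f/2) + (T − C_f)(d − a_w/2) = 986542 × (545 − 57.5) + 1218458 × (545 − 71.015) = 480.94 + 577.53 = 1058.47 × 10⁶ N·mm.
M_n = 1058.47 kN·m.

M_n ≈ 1060 kN·m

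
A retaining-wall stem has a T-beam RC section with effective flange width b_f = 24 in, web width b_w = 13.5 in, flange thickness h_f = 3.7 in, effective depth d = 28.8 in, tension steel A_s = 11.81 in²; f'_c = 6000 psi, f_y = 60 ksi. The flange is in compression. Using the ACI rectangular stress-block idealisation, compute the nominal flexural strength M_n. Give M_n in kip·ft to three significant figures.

Tension: T = A_s f_y = 11.81 × 60 = 708.6 kips.
Try a within the flange: a = T/(0.85 f'_c b_f) = 708.6/(0.85 × 6 × 24) = 5.789 in.
a = 5.789 > h_f = 3.7 in: the block extends into the web. Split into flange-overhang and web parts.
C_f = 0.85 f'_c (b_f − b_w) h_f = 0.85 × 6 × (24 − 13.5) × 3.7 = 198.1 kips.
Remaining web compression depth: a_w = (T − C_f)/(0.85 f'_c b_w) = (708.6 − 198.1)/(0.85 × 6 × 13.5) = 7.415 in.
M_n = C_f(d − h_f/2) + (T − C_f)(d − a_w/2) = 198.1 × (28.8 − 1.85) + 510.5 × (28.8 − 3.7075) = 5338.8 + 12809.7 = 18148.5 kip·in.
M_n = 18148.5/12 = 1512.38 kip·ft.

M_n ≈ 1510 kip·ft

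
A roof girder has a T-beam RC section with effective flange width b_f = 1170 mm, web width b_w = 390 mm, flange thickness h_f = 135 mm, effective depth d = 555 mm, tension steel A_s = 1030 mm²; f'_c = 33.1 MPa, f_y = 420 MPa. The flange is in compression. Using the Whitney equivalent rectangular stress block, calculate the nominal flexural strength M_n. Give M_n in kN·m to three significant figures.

Tension: T = A_s f_y = 1030 × 420 = 432600 N.
Try a within the flange: a = T/(0.85 f'_c b_f) = 432600/(0.85 × 33.1 × 1170) = 13.14 mm.
Since a = 13.14 ≤ h_f = 135 mm, the stress block lies entirely in the flange; analyse as a rectangular beam of width b_f.
M_n = T(d − a/2) = 432600 × (555 − 6.57) = 237.25 × 10⁶ N·mm.
M_n = 237.25 kN·m.

M_n ≈ 237 kN·m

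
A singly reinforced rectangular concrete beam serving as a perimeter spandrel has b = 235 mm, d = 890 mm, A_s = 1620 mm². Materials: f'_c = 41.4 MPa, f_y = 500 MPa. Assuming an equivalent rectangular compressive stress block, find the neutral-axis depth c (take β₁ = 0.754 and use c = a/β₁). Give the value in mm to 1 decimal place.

T = A_s f_y = 1620 × 500 = 810000 N = 810 kN.
Setting C = 0.85 f'_c a b equal to T: a = 810000/(0.85 × 41.4 × 235) = 97.949 mm.
With β₁ = 0.754, c = a/β₁ = 97.949/0.754 = 129.9 mm.

c ≈ 129.9 mm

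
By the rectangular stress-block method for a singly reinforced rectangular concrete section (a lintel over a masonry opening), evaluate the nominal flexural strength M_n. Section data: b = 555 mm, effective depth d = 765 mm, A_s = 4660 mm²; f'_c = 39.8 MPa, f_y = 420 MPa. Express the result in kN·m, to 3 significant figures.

M_n ≈ 1400 kN·m

T = A_s f_y = 4660 × 420 = 1957200 N = 1957.2 kN.
From C = T: a = T/(0.85 f'_c b) = 1957200/(0.85 × 39.8 × 555) = 104.24 mm.
M_n = T(d − a/2) = 1957.2 kN × (765 − 52.12) mm = 1395.25 kN·m.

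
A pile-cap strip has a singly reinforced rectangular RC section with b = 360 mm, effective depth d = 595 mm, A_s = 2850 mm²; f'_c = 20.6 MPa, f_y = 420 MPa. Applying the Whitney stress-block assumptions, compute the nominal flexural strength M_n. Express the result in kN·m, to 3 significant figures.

M_n ≈ 599 kN·m

T = A_s f_y = 2850 × 420 = 1197000 N = 1197 kN.
From C = T: a = T/(0.85 f'_c b) = 1197000/(0.85 × 20.6 × 360) = 189.89 mm.
M_n = T(d − a/2) = 1197 kN × (595 − 94.945) mm = 598.57 kN·m.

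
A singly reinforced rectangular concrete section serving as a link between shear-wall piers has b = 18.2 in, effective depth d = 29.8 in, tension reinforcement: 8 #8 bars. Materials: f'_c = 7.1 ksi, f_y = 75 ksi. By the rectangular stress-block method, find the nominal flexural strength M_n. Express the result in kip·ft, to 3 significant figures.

A_s = 8 × 0.79 = 6.32 in².
T = A_s f_y = 6.32 × 75 = 474 kips.
a = T/(0.85 f'_c b) = 474/(0.85 × 7.1 × 18.2) = 4.315 in.
M_n = T(d − a/2) = 474 × (29.8 − 2.1575) = 13102.5 kip·in = 13102.5/12 = 1091.88 kip·ft.

M_n ≈ 1090 kip·ft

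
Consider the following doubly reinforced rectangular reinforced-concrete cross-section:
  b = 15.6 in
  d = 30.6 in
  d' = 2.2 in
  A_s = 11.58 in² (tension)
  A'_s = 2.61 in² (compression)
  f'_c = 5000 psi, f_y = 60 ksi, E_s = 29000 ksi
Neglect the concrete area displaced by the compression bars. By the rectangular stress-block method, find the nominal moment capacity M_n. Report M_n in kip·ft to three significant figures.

Assume both steels yield.
a = (A_s − A'_s) f_y/(0.85 f'_c b) = (11.58 − 2.61) × 60/(0.85 × 5 × 15.6) = 8.118 in.
c = a/β₁ = 8.118/0.8 = 10.148 in; ε'_s = 0.003(c − d')/c = 0.0023 ≥ ε_y = 0.0021, so the compression steel yields.
M_n = (A_s − A'_s) f_y (d − a/2) + A'_s f_y (d − d') = 538.2 × (30.6 − 4.059) + 156.6 × (30.6 − 2.2) = 14284.4 + 4447.4 = 18731.8 kip·in = 18731.8/12 = 1560.98 kip·ft.

M_n ≈ 1560 kip·ft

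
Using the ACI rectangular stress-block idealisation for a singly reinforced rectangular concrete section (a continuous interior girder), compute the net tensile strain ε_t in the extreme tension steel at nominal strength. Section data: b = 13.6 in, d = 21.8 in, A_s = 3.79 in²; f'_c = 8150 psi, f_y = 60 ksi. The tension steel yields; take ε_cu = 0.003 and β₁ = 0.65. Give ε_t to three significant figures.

ε_t ≈ 0.0146

a = A_s f_y/(0.85 f'_c b) = 2.414 in.
β₁ = 0.65, so c = a/β₁ = 2.414/0.65 = 3.714 in.
From the linear strain diagram with ε_cu = 0.003: ε_t = 0.003 (d − c)/c = 0.003 × (21.8 − 3.714)/3.714 = 0.0146.
Since ε_t ≥ 0.005, the section is tension-controlled.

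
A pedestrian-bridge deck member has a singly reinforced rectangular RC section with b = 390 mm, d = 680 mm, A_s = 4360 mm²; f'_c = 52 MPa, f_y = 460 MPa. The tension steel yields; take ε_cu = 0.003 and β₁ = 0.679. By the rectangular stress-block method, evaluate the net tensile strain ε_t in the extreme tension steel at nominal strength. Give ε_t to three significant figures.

ε_t ≈ 0.00891

a = A_s f_y/(0.85 f'_c b) = 116.35 mm.
β₁ = 0.679, so c = a/β₁ = 116.35/0.679 = 171.35 mm.
From the linear strain diagram with ε_cu = 0.003: ε_t = 0.003 (d − c)/c = 0.003 × (680 − 171.35)/171.35 = 0.00891.
Since ε_t ≥ 0.005, the section is tension-controlled.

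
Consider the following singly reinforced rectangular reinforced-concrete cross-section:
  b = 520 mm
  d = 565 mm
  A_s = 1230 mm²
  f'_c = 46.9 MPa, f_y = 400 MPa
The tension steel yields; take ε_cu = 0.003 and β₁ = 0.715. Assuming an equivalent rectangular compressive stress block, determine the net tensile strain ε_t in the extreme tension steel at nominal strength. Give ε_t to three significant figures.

a = A_s f_y/(0.85 f'_c b) = 23.73 mm.
β₁ = 0.715, so c = a/β₁ = 23.73/0.715 = 33.19 mm.
From the linear strain diagram with ε_cu = 0.003: ε_t = 0.003 (d − c)/c = 0.003 × (565 − 33.19)/33.19 = 0.0481.
Since ε_t ≥ 0.005, the section is tension-controlled.

ε_t ≈ 0.0481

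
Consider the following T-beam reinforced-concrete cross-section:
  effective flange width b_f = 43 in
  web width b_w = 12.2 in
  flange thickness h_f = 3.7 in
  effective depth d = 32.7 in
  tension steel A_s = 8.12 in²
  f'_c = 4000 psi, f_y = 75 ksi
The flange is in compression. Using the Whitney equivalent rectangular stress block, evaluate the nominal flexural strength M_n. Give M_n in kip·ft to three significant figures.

Tension: T = A_s f_y = 8.12 × 75 = 609 kips.
Try a within the flange: a = T/(0.85 f'_c b_f) = 609/(0.85 × 4 × 43) = 4.166 in.
a = 4.166 > h_f = 3.7 in: the block extends into the web. Split into flange-overhang and web parts.
C_f = 0.85 f'_c (b_f − b_w) h_f = 0.85 × 4 × (43 − 12.2) × 3.7 = 387.5 kips.
Remaining web compression depth: a_w = (T − C_f)/(0.85 f'_c b_w) = (609 − 387.5)/(0.85 × 4 × 12.2) = 5.340 in.
M_n = C_f(d − h_f/2) + (T − C_f)(d − a_w/2) = 387.5 × (32.7 − 1.85) + 221.5 × (32.7 − 2.67) = 11954.4 + 6651.6 = 18606.0 kip·in.
M_n = 18606.0/12 = 1550.50 kip·ft.

M_n ≈ 1550 kip·ft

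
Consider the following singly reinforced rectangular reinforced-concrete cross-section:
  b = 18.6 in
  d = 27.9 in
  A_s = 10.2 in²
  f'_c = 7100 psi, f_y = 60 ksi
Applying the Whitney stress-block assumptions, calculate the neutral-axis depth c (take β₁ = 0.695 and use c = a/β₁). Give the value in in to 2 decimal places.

T = A_s f_y = 10.2 × 60 = 612 kips.
a = T/(0.85 f'_c b) = 612/(0.85 × 7.1 × 18.6) = 5.4521 in.
With β₁ = 0.695, c = a/β₁ = 5.4521/0.695 = 7.84 in.

c ≈ 7.84 in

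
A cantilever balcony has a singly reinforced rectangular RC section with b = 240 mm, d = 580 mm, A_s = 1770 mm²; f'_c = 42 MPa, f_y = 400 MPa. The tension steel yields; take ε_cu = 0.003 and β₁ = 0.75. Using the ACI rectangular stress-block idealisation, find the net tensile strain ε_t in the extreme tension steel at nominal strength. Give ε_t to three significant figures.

ε_t ≈ 0.0128

a = A_s f_y/(0.85 f'_c b) = 82.63 mm.
β₁ = 0.75, so c = a/β₁ = 82.63/0.75 = 110.17 mm.
From the linear strain diagram with ε_cu = 0.003: ε_t = 0.003 (d − c)/c = 0.003 × (580 − 110.17)/110.17 = 0.0128.
Since ε_t ≥ 0.005, the section is tension-controlled.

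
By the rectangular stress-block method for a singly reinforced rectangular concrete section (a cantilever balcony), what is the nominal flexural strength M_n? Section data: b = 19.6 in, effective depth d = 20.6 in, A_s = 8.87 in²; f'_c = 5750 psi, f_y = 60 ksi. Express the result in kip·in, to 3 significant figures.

M_n ≈ 9480 kip·in

T = A_s f_y = 8.87 × 60 = 532.2 kips.
a = T/(0.85 f'_c b) = 532.2/(0.85 × 5.75 × 19.6) = 5.556 in.
M_n = T(d − a/2) = 532.2 × (20.6 − 2.778) = 9484.9 kip·in.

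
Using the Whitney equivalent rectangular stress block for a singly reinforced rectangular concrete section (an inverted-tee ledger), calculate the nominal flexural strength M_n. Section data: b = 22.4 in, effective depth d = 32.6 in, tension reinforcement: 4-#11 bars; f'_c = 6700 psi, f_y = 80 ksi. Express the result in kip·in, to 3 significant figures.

A_s = 4 × 1.56 = 6.24 in².
T = A_s f_y = 6.24 × 80 = 499.2 kips.
a = T/(0.85 f'_c b) = 499.2/(0.85 × 6.7 × 22.4) = 3.913 in.
M_n = T(d − a/2) = 499.2 × (32.6 − 1.9565) = 15297.2 kip·in.

M_n ≈ 15300 kip·in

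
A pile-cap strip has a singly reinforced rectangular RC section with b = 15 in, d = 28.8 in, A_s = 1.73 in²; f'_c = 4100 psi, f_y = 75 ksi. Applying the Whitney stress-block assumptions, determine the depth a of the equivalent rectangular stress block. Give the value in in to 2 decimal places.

T = A_s f_y = 1.73 × 75 = 129.75 kips.
a = T/(0.85 f'_c b) = 129.75/(0.85 × 4.1 × 15) = 2.48 in.

a ≈ 2.48 in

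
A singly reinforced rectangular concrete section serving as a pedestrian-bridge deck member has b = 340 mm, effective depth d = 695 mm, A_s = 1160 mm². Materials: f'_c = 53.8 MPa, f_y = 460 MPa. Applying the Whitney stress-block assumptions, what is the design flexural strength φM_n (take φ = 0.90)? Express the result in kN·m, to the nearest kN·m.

φM_n ≈ 326 kN·m

T = A_s f_y = 1160 × 460 = 533600 N = 533.6 kN.
From C = T: a = T/(0.85 f'_c b) = 533600/(0.85 × 53.8 × 340) = 34.32 mm.
M_n = T(d − a/2) = 533.6 kN × (695 − 17.16) mm = 361.70 kN·m.
φM_n = 0.90 × 361.70 = 325.53 kN·m.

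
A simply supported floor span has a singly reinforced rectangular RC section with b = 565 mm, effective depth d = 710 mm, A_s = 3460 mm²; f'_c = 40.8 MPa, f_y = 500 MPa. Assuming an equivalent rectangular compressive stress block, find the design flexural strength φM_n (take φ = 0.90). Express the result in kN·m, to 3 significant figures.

T = A_s f_y = 3460 × 500 = 1730000 N = 1730 kN.
From C = T: a = T/(0.85 f'_c b) = 1730000/(0.85 × 40.8 × 565) = 88.29 mm.
M_n = T(d − a/2) = 1730 kN × (710 − 44.145) mm = 1151.93 kN·m.
φM_n = 0.90 × 1151.93 = 1036.74 kN·m.

φM_n ≈ 1040 kN·m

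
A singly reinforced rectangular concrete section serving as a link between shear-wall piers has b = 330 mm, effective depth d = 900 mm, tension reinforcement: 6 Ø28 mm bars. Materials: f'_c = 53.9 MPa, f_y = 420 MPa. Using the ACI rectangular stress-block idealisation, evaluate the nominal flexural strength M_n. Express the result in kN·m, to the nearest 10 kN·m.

M_n ≈ 1320 kN·m

A_s = 6 × 616 = 3696 mm².
T = A_s f_y = 3696 × 420 = 1552320 N = 1552.32 kN.
From C = T: a = T/(0.85 f'_c b) = 1552320/(0.85 × 53.9 × 330) = 102.67 mm.
M_n = T(d − a/2) = 1552.32 kN × (900 − 51.335) mm = 1317.40 kN·m.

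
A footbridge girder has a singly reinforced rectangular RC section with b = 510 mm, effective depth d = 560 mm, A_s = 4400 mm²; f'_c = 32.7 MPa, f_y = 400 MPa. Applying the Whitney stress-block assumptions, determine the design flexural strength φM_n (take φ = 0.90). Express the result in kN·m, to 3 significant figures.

T = A_s f_y = 4400 × 400 = 1760000 N = 1760 kN.
From C = T: a = T/(0.85 f'_c b) = 1760000/(0.85 × 32.7 × 510) = 124.16 mm.
M_n = T(d − a/2) = 1760 kN × (560 − 62.08) mm = 876.34 kN·m.
φM_n = 0.90 × 876.34 = 788.71 kN·m.

φM_n ≈ 789 kN·m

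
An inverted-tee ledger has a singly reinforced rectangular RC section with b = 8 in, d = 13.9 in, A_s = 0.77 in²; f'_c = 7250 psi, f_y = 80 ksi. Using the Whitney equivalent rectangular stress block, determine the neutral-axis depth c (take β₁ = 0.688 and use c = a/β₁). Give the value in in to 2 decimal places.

c ≈ 1.82 in

T = A_s f_y = 0.77 × 80 = 61.6 kips.
a = T/(0.85 f'_c b) = 61.6/(0.85 × 7.25 × 8) = 1.2495 in.
With β₁ = 0.688, c = a/β₁ = 1.2495/0.688 = 1.82 in.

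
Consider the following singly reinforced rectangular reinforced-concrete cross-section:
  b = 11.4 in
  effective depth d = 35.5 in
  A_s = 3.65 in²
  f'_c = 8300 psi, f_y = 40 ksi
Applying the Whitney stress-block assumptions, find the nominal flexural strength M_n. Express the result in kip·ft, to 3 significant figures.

T = A_s f_y = 3.65 × 40 = 146 kips.
a = T/(0.85 f'_c b) = 146/(0.85 × 8.3 × 11.4) = 1.815 in.
M_n = T(d − a/2) = 146 × (35.5 − 0.9075) = 5050.5 kip·in = 5050.5/12 = 420.88 kip·ft.

M_n ≈ 421 kip·ft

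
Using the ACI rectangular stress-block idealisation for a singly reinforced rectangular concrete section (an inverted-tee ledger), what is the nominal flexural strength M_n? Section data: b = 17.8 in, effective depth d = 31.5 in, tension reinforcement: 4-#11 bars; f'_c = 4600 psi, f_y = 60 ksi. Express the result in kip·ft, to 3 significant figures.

A_s = 4 × 1.56 = 6.24 in².
T = A_s f_y = 6.24 × 60 = 374.4 kips.
a = T/(0.85 f'_c b) = 374.4/(0.85 × 4.6 × 17.8) = 5.379 in.
M_n = T(d − a/2) = 374.4 × (31.5 − 2.6895) = 10786.7 kip·in = 10786.7/12 = 898.89 kip·ft.

M_n ≈ 899 kip·ft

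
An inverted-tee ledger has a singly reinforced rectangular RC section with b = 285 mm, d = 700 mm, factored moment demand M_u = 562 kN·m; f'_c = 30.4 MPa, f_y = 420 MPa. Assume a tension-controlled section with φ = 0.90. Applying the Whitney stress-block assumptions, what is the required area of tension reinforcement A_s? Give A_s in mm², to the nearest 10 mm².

A_s ≈ 2350 mm²

M_n = M_u/φ = 562/0.90 = 624.444 kN·m.
With M_n = 0.85 f'_c a b (d − a/2), solve the quadratic for a:
a = d − √(d² − 2M_n/(0.85 f'_c b)) = 700 − √(700² − 2 × 624.444×10⁶/(0.85 × 30.4 × 285)) = 133.95 mm.
A_s = 0.85 f'_c a b / f_y = 0.85 × 30.4 × 133.95 × 285 / 420 = 2348.7 mm².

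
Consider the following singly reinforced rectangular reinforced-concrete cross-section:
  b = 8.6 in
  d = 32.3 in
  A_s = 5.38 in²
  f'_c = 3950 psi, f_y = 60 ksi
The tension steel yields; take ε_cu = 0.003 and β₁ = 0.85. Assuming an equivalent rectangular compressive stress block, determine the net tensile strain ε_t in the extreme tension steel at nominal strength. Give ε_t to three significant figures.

a = A_s f_y/(0.85 f'_c b) = 11.179 in.
β₁ = 0.85, so c = a/β₁ = 11.179/0.85 = 13.152 in.
From the linear strain diagram with ε_cu = 0.003: ε_t = 0.003 (d − c)/c = 0.003 × (32.3 − 13.152)/13.152 = 0.00437.
ε_t is between 0.004 and 0.005 — transition zone.

ε_t ≈ 0.00437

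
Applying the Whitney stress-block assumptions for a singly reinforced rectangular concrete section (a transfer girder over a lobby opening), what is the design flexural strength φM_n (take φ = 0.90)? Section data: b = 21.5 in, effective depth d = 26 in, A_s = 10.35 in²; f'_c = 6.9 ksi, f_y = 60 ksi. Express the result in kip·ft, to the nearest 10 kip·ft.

T = A_s f_y = 10.35 × 60 = 621 kips.
a = T/(0.85 f'_c b) = 621/(0.85 × 6.9 × 21.5) = 4.925 in.
M_n = T(d − a/2) = 621 × (26 − 2.4625) = 14616.8 kip·in = 14616.8/12 = 1218.07 kip·ft.
φM_n = 0.90 × 1218.07 = 1096.26 kip·ft.

φM_n ≈ 1100 kip·ft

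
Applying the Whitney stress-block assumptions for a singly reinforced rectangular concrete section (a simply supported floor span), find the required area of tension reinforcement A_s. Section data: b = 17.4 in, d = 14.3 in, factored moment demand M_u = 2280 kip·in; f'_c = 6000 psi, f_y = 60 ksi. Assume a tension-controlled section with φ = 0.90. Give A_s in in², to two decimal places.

A_s ≈ 3.19 in²

M_n = M_u/φ = 2280/0.90 = 2533.33 kip·in.
From M_n = 0.85 f'_c a b (d − a/2):
a = d − √(d² − 2M_n/(0.85 f'_c b)) = 14.3 − √(14.3² − 2 × 2533.33/(0.85 × 6 × 17.4)) = 2.159 in.
A_s = 0.85 f'_c a b / f_y = 0.85 × 6 × 2.159 × 17.4 / 60 = 3.193 in².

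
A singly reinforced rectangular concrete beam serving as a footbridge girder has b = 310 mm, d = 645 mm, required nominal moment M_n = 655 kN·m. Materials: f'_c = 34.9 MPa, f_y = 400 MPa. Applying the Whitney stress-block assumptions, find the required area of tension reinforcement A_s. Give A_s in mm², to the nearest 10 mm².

With M_n = 0.85 f'_c a b (d − a/2), solve the quadratic for a:
a = d − √(d² − 2M_n/(0.85 f'_c b)) = 645 − √(645² − 2 × 655×10⁶/(0.85 × 34.9 × 310)) = 121.96 mm.
A_s = 0.85 f'_c a b / f_y = 0.85 × 34.9 × 121.96 × 310 / 400 = 2803.9 mm².

A_s ≈ 2800 mm²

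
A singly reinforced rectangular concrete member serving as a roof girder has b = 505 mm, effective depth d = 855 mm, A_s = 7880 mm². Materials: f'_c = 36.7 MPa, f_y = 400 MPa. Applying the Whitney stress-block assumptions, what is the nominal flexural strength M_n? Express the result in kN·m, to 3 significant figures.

T = A_s f_y = 7880 × 400 = 3152000 N = 3152 kN.
From C = T: a = T/(0.85 f'_c b) = 3152000/(0.85 × 36.7 × 505) = 200.08 mm.
M_n = T(d − a/2) = 3152 kN × (855 − 100.04) mm = 2379.63 kN·m.

M_n ≈ 2380 kN·m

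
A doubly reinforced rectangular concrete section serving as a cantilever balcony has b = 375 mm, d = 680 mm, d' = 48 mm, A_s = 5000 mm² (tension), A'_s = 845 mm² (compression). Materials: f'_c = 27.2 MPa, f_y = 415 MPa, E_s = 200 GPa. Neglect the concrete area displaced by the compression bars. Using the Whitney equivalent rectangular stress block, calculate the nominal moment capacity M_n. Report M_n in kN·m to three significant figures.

Assume both tension and compression steel yield.
Net tension couple steel: A_s − A'_s = 4155 mm².
a = (A_s − A'_s) f_y / (0.85 f'_c b) = 1724325/(0.85 × 27.2 × 375) = 198.88 mm.
c = a/β₁ = 198.88/0.85 = 233.98 mm; ε'_s = 0.003(c − d')/c = 0.0024 ≥ f_y/E_s = 0.0021, so compression steel does yield.
M_n = (A_s − A'_s) f_y (d − a/2) + A'_s f_y (d − d') = [1724325 × (680 − 99.44) + 350675 × (680 − 48)] × 10⁻⁶ = 1001.07 + 221.63 = 1222.70 kN·m.

M_n ≈ 1220 kN·m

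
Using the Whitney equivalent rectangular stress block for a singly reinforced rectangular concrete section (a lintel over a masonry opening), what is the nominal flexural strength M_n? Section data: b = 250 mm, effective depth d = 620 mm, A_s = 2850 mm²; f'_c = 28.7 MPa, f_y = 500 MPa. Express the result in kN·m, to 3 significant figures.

T = A_s f_y = 2850 × 500 = 1425000 N = 1425 kN.
From C = T: a = T/(0.85 f'_c b) = 1425000/(0.85 × 28.7 × 250) = 233.65 mm.
M_n = T(d − a/2) = 1425 kN × (620 − 116.825) mm = 717.02 kN·m.

M_n ≈ 717 kN·m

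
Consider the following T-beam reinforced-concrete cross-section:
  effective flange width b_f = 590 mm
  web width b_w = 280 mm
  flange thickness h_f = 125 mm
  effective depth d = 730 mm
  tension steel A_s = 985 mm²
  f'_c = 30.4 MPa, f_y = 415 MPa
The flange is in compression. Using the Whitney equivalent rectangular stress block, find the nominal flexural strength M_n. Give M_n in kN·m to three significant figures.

M_n ≈ 293 kN·m

Tension: T = A_s f_y = 985 × 415 = 408775 N.
Try a within the flange: a = T/(0.85 f'_c b_f) = 408775/(0.85 × 30.4 × 590) = 26.81 mm.
Since a = 26.81 ≤ h_f = 125 mm, the stress block lies entirely in the flange; analyse as a rectangular beam of width b_f.
M_n = T(d − a/2) = 408775 × (730 − 13.405) = 292.93 × 10⁶ N·mm.
M_n = 292.93 kN·m.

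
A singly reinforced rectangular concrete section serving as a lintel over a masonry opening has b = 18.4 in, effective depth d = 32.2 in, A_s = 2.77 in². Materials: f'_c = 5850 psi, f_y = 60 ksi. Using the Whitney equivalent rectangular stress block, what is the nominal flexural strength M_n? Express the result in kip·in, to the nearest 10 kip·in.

T = A_s f_y = 2.77 × 60 = 166.2 kips.
a = T/(0.85 f'_c b) = 166.2/(0.85 × 5.85 × 18.4) = 1.817 in.
M_n = T(d − a/2) = 166.2 × (32.2 − 0.9085) = 5200.6 kip·in.

M_n ≈ 5200 kip·in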